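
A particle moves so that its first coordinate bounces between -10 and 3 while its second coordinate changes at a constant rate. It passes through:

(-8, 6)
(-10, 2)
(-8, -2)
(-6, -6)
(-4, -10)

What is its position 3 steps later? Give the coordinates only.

The first coordinate reflects between -10 and 3, moving 2 per step.
  step 5: -4 → -2
  step 6: -2 → 0
  step 7: 0 → 2
The second coordinate changes by -4 each step: at step 7 it is -22.

(2, -22)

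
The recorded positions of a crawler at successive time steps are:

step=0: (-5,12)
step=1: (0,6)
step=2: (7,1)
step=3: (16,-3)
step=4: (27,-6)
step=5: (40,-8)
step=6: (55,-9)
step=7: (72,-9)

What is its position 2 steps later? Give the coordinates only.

(112,-6)

Successive displacements: (+5,-6), (+7,-5), (+9,-4), (+11,-3), (+13,-2), (+15,-1), (+17,+0) — each changes by (+2,+1).
step 8: (72,-9) + (+19,+1) → (91,-8)
step 9: (91,-8) + (+21,+2) → (112,-6)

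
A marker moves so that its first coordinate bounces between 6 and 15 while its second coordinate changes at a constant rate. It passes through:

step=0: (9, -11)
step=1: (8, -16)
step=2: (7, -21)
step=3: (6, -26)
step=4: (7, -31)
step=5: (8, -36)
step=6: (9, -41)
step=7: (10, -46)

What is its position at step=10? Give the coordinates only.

The first coordinate reflects between 6 and 15, moving 1 per step.
  step 8: 10 → 11
  step 9: 11 → 12
  step 10: 12 → 13
The second coordinate changes by -5 each step: at step 10 it is -61.

(13, -61)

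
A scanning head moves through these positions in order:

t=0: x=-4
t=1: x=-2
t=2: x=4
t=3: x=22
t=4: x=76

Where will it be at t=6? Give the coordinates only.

The jumps are +2, +6, +18, +54 — a geometric progression with ratio 3.
step 5: 76 + 162 → x=238
step 6: 238 + 486 → x=724

x=724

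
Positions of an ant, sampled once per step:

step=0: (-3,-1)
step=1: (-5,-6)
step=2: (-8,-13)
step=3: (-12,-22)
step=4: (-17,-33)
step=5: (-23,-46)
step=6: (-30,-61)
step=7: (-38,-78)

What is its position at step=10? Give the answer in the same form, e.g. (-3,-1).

(-68,-141)

First differences are (-2,-5), (-3,-7), (-4,-9), (-5,-11), (-6,-13), (-7,-15), (-8,-17); their common second difference is (-1,-2) (constant acceleration).
step 8: (-38,-78) + (-9,-19) → (-47,-97)
step 9: (-47,-97) + (-10,-21) → (-57,-118)
step 10: (-57,-118) + (-11,-23) → (-68,-141)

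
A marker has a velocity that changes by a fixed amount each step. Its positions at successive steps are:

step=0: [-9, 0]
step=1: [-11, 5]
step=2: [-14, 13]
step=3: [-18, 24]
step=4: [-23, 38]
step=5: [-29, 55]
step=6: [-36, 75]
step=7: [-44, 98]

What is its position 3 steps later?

[-74, 185]

First differences are [-2, +5], [-3, +8], [-4, +11], [-5, +14], [-6, +17], [-7, +20], [-8, +23]; their common second difference is [-1, +3] (constant acceleration).
step 8: [-44, 98] + [-9, +26] → [-53, 124]
step 9: [-53, 124] + [-10, +29] → [-63, 153]
step 10: [-63, 153] + [-11, +32] → [-74, 185]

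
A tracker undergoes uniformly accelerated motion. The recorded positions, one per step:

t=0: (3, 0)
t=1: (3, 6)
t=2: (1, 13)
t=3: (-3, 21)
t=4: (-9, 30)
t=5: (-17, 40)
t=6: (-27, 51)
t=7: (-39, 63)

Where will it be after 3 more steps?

(-87, 105)

Taking differences between consecutive positions: (+0, +6), (-2, +7), (-4, +8), (-6, +9), (-8, +10), (-10, +11), (-12, +12). These grow by (-2, +1) each step.
step 8: (-39, 63) + (-14, +13) → (-53, 76)
step 9: (-53, 76) + (-16, +14) → (-69, 90)
step 10: (-69, 90) + (-18, +15) → (-87, 105)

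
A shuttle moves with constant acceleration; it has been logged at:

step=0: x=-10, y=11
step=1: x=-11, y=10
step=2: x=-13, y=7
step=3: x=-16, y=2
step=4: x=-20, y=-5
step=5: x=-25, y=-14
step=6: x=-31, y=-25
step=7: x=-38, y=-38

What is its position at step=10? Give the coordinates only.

x=-65, y=-89

First differences are (-1, -1), (-2, -3), (-3, -5), (-4, -7), (-5, -9), (-6, -11), (-7, -13); their common second difference is (-1, -2) (constant acceleration).
step 8: x=-38, y=-38 + (-8, -15) → x=-46, y=-53
step 9: x=-46, y=-53 + (-9, -17) → x=-55, y=-70
step 10: x=-55, y=-70 + (-10, -19) → x=-65, y=-89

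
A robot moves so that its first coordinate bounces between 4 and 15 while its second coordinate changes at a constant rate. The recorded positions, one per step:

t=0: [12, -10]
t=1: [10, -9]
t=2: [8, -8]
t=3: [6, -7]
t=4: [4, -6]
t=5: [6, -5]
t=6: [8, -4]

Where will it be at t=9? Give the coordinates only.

The first coordinate reflects between 4 and 15, moving 2 per step.
  step 7: 8 → 10
  step 8: 10 → 12
  step 9: 12 → 14
The second coordinate changes by +1 each step: at step 9 it is -1.

[14, -1]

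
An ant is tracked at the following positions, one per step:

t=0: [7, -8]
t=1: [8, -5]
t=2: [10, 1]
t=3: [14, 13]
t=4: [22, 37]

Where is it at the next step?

The jumps are [+1, +3], [+2, +6], [+4, +12], [+8, +24] — a geometric progression with ratio 2.
step 5: [22, 37] + [+16, +48] → [38, 85]

[38, 85]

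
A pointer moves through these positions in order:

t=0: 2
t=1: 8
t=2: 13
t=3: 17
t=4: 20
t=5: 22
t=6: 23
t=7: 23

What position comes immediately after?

First differences are +6, +5, +4, +3, +2, +1, +0; their common second difference is -1 (constant acceleration).
step 8: 23 − 1 → 22

22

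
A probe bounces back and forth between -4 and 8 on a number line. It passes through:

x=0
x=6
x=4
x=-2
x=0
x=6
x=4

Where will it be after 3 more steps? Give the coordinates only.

The value travels 6 per step and bounces off the walls at -4 and 8.
  step 7: 4 → -2
  step 8: -2 → 0
  step 9: 0 → 6

x=6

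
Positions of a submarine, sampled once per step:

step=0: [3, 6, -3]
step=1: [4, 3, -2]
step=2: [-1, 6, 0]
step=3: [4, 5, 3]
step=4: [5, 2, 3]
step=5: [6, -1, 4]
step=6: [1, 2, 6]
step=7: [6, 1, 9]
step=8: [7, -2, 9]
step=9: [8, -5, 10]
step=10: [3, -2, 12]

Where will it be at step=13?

The moves between consecutive positions are [+1, -3, +1], [-5, +3, +2], [+5, -1, +3], [+1, -3, +0], [+1, -3, +1], [-5, +3, +2], [+5, -1, +3], [+1, -3, +0], [+1, -3, +1], [-5, +3, +2]; they repeat the 4-cycle [[+1, -3, +1], [-5, +3, +2], [+5, -1, +3], [+1, -3, +0]].
step 11: apply [+5, -1, +3] → [8, -3, 15]
step 12: apply [+1, -3, +0] → [9, -6, 15]
step 13: apply [+1, -3, +1] → [10, -9, 16]

[10, -9, 16]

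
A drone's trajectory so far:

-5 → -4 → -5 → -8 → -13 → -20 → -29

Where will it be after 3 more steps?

-68

First differences are +1, -1, -3, -5, -7, -9; their common second difference is -2 (constant acceleration).
step 7: -29 − 11 → -40
step 8: -40 − 13 → -53
step 9: -53 − 15 → -68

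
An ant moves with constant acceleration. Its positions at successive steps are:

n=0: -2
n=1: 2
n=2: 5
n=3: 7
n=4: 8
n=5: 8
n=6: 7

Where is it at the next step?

5

First differences are +4, +3, +2, +1, +0, -1; their common second difference is -1 (constant acceleration).
step 7: 7 − 2 → 5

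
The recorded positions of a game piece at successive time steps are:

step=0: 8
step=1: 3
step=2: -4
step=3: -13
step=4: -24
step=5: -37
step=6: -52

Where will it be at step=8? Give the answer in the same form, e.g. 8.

-88

Taking differences between consecutive positions: -5, -7, -9, -11, -13, -15. These grow by -2 each step.
step 7: -52 − 17 → -69
step 8: -69 − 19 → -88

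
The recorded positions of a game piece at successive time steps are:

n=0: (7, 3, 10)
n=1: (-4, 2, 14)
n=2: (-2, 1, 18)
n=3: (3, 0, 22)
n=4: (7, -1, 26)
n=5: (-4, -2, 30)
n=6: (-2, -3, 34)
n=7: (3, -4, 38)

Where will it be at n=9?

The first coordinate repeats the cycle [7, -4, -2, 3] with period 4; step 9 mod 4 = 1, giving -4.
The second coordinate changes by -1 each step, so at step 9 it is 3 + 9·(-1) = -6.
The third coordinate changes by +4 each step, so at step 9 it is 10 + 9·(4) = 46.

(-4, -6, 46)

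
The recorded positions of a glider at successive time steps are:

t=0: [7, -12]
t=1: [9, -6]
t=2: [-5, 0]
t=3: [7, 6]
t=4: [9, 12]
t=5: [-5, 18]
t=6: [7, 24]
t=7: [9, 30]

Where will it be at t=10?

First: cycles through 7, 9, -5 every 3 steps. Step 10 lands at position 1 of the cycle → 9.
Second: linear, +6 per step → 48 at step 10.

[9, 48]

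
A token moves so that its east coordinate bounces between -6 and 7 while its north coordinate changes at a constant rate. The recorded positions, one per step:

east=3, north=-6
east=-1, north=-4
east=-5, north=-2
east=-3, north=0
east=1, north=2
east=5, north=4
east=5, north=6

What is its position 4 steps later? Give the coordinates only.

east=-1, north=14

The east coordinate reflects between -6 and 7, moving 4 per step.
  step 7: 5 → 1
  step 8: 1 → -3
  step 9: -3 → -5
  step 10: -5 → -1
The north coordinate changes by +2 each step: at step 10 it is 14.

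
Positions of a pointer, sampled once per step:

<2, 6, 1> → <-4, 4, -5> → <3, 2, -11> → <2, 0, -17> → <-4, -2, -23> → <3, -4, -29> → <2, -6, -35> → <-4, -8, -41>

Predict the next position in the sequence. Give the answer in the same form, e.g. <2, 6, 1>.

<3, -10, -47>

The first coordinate repeats the cycle [2, -4, 3] with period 3; step 8 mod 3 = 2, giving 3.
The second coordinate changes by -2 each step, so at step 8 it is 6 + 8·(-2) = -10.
The third coordinate changes by -6 each step, so at step 8 it is 1 + 8·(-6) = -47.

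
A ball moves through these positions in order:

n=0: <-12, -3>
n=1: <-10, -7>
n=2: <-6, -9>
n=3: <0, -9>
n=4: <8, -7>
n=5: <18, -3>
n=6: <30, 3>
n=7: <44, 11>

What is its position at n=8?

<60, 21>

First differences are <+2, -4>, <+4, -2>, <+6, +0>, <+8, +2>, <+10, +4>, <+12, +6>, <+14, +8>; their common second difference is <+2, +2> (constant acceleration).
step 8: <44, 11> + <+16, +10> → <60, 21>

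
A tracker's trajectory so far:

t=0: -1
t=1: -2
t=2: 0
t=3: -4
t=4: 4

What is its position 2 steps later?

The jumps are -1, +2, -4, +8 — a geometric progression with ratio -2.
step 5: 4 − 16 → -12
step 6: -12 + 32 → 20

20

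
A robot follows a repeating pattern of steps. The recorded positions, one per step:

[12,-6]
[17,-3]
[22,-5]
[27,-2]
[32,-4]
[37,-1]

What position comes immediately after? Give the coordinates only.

[42,-3]

Step-to-step displacements: [+5,+3], [+5,-2], [+5,+3], [+5,-2], [+5,+3] — a repeating cycle of length 2.
step 6: apply [+5,-2] → [42,-3]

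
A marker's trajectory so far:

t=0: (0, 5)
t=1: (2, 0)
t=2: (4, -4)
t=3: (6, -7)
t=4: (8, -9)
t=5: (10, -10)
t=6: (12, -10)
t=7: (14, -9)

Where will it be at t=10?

Successive displacements: (+2, -5), (+2, -4), (+2, -3), (+2, -2), (+2, -1), (+2, +0), (+2, +1) — each changes by (+0, +1).
step 8: (14, -9) + (+2, +2) → (16, -7)
step 9: (16, -7) + (+2, +3) → (18, -4)
step 10: (18, -4) + (+2, +4) → (20, 0)

(20, 0)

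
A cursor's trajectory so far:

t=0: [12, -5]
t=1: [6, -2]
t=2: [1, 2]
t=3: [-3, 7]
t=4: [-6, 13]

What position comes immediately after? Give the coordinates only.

Taking differences between consecutive positions: [-6, +3], [-5, +4], [-4, +5], [-3, +6]. These grow by [+1, +1] each step.
step 5: [-6, 13] + [-2, +7] → [-8, 20]

[-8, 20]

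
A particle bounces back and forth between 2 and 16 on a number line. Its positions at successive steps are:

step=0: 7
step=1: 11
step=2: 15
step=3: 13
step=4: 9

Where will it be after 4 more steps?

11

The value reflects between 2 and 16, moving 4 per step.
  step 5: 9 → 5
  step 6: 5 → 3
  step 7: 3 → 7
  step 8: 7 → 11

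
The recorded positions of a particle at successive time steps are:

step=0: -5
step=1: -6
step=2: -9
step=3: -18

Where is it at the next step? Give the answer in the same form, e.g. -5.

The jumps are -1, -3, -9 — a geometric progression with ratio 3.
step 4: -18 − 27 → -45

-45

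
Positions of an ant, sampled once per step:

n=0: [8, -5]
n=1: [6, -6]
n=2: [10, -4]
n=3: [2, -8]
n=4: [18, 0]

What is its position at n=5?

[-14, -16]

Step-to-step displacements: [-2, -1], [+4, +2], [-8, -4], [+16, +8]; each is -2× the previous.
step 5: [18, 0] + [-32, -16] → [-14, -16]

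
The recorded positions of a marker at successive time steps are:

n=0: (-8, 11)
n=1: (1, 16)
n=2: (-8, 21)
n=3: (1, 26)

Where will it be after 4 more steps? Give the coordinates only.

(1, 46)

The first coordinate repeats the cycle [-8, 1] with period 2; step 7 mod 2 = 1, giving 1.
The second coordinate changes by +5 each step, so at step 7 it is 11 + 7·(5) = 46.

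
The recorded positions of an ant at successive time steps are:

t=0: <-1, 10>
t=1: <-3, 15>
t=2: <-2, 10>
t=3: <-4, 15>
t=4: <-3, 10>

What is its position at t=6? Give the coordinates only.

<-4, 10>

Differencing gives <-2, +5>, <+1, -5>, <-2, +5>, <+1, -5>. This is the pattern <-2, +5>, <+1, -5> repeated.
step 5: apply <-2, +5> → <-5, 15>
step 6: apply <+1, -5> → <-4, 10>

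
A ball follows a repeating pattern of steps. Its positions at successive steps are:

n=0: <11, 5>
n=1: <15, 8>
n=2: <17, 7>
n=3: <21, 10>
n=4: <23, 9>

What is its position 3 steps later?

<33, 14>

Differencing gives <+4, +3>, <+2, -1>, <+4, +3>, <+2, -1>. This is the pattern <+4, +3>, <+2, -1> repeated.
step 5: apply <+4, +3> → <27, 12>
step 6: apply <+2, -1> → <29, 11>
step 7: apply <+4, +3> → <33, 14>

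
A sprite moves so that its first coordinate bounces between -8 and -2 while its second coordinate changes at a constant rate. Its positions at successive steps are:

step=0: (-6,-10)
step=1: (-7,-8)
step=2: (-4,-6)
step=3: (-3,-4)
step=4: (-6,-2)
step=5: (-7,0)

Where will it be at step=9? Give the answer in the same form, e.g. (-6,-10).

(-7,8)

The first coordinate reflects between -8 and -2, moving 3 per step.
  step 6: -7 → -4
  step 7: -4 → -3
  step 8: -3 → -6
  step 9: -6 → -7
The second coordinate changes by +2 each step: at step 9 it is 8.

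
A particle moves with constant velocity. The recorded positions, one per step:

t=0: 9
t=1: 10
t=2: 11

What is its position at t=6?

Each step adds +1 to the position.
step 3: 11 + 1 → 12
step 4: 12 + 1 → 13
step 5: 13 + 1 → 14
step 6: 14 + 1 → 15

15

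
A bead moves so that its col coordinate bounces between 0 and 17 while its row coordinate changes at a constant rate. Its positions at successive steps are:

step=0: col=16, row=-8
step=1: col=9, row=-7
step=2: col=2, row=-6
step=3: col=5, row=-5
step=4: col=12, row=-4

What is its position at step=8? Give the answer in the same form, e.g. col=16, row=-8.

col=6, row=0

The col coordinate reflects between 0 and 17, moving 7 per step.
  step 5: 12 → 15
  step 6: 15 → 8
  step 7: 8 → 1
  step 8: 1 → 6
The row coordinate changes by +1 each step: at step 8 it is 0.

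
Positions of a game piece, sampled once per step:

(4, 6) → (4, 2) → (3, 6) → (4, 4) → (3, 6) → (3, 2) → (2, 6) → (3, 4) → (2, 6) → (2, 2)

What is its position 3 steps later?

The moves between consecutive positions are (+0, -4), (-1, +4), (+1, -2), (-1, +2), (+0, -4), (-1, +4), (+1, -2), (-1, +2), (+0, -4); they repeat the 4-cycle [(+0, -4), (-1, +4), (+1, -2), (-1, +2)].
step 10: apply (-1, +4) → (1, 6)
step 11: apply (+1, -2) → (2, 4)
step 12: apply (-1, +2) → (1, 6)

(1, 6)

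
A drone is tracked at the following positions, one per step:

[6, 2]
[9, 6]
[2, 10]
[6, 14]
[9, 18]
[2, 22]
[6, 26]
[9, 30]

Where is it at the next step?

First: cycles through 6, 9, 2 every 3 steps. Step 8 lands at position 2 of the cycle → 2.
Second: linear, +4 per step → 34 at step 8.

[2, 34]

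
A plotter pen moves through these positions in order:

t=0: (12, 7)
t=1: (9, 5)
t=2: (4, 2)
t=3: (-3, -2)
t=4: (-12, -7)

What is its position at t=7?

(-51, -28)

Successive displacements: (-3, -2), (-5, -3), (-7, -4), (-9, -5) — each changes by (-2, -1).
step 5: (-12, -7) + (-11, -6) → (-23, -13)
step 6: (-23, -13) + (-13, -7) → (-36, -20)
step 7: (-36, -20) + (-15, -8) → (-51, -28)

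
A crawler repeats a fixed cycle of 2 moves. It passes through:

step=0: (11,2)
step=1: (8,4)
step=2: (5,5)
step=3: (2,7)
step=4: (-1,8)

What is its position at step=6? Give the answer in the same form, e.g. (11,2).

Step-to-step displacements: (-3,+2), (-3,+1), (-3,+2), (-3,+1) — a repeating cycle of length 2.
step 5: apply (-3,+2) → (-4,10)
step 6: apply (-3,+1) → (-7,11)

(-7,11)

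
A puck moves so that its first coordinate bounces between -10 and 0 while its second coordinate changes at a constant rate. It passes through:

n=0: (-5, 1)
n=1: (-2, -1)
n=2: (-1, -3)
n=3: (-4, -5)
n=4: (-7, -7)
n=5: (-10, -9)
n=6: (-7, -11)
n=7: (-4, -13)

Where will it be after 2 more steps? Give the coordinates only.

(-2, -17)

The first coordinate reflects between -10 and 0, moving 3 per step.
  step 8: -4 → -1
  step 9: -1 → -2
The second coordinate changes by -2 each step: at step 9 it is -17.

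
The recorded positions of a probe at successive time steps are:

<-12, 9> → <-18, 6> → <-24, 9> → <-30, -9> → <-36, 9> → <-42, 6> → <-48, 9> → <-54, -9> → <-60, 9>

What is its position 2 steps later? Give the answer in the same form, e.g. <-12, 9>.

<-72, 9>

First: linear, -6 per step → -72 at step 10.
Second: cycles through 9, 6, 9, -9 every 4 steps. Step 10 lands at position 2 of the cycle → 9.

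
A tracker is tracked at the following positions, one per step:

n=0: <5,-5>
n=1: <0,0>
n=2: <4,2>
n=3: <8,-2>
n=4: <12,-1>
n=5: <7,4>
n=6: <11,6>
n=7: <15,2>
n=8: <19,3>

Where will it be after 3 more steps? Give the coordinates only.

The moves between consecutive positions are <-5,+5>, <+4,+2>, <+4,-4>, <+4,+1>, <-5,+5>, <+4,+2>, <+4,-4>, <+4,+1>; they repeat the 4-cycle [<-5,+5>, <+4,+2>, <+4,-4>, <+4,+1>].
step 9: apply <-5,+5> → <14,8>
step 10: apply <+4,+2> → <18,10>
step 11: apply <+4,-4> → <22,6>

<22,6>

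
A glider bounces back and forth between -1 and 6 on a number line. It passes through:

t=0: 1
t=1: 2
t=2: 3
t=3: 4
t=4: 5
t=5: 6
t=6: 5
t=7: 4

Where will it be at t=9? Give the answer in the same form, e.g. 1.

The value reflects between -1 and 6, moving 1 per step.
  step 8: 4 → 3
  step 9: 3 → 2

2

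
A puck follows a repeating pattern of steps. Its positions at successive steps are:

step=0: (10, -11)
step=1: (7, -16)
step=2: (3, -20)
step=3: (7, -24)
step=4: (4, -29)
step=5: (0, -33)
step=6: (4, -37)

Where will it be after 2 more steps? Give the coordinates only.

Step-to-step displacements: (-3, -5), (-4, -4), (+4, -4), (-3, -5), (-4, -4), (+4, -4) — a repeating cycle of length 3.
step 7: apply (-3, -5) → (1, -42)
step 8: apply (-4, -4) → (-3, -46)

(-3, -46)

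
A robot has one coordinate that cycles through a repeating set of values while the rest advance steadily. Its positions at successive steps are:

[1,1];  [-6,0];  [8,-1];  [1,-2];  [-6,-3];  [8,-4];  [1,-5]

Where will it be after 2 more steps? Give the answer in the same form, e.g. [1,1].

[8,-7]

First: cycles through 1, -6, 8 every 3 steps. Step 8 lands at position 2 of the cycle → 8.
Second: linear, -1 per step → -7 at step 8.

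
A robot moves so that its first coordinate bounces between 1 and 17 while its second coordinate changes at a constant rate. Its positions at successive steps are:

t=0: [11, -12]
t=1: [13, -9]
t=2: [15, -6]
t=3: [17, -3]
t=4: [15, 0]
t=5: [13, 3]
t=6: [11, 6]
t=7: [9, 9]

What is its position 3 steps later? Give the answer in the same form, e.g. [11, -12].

The first coordinate reflects between 1 and 17, moving 2 per step.
  step 8: 9 → 7
  step 9: 7 → 5
  step 10: 5 → 3
The second coordinate changes by +3 each step: at step 10 it is 18.

[3, 18]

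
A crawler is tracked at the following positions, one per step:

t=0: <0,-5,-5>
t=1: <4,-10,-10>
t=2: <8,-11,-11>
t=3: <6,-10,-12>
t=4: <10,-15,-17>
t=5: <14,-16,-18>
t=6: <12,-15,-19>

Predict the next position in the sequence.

<16,-20,-24>

The moves between consecutive positions are <+4,-5,-5>, <+4,-1,-1>, <-2,+1,-1>, <+4,-5,-5>, <+4,-1,-1>, <-2,+1,-1>; they repeat the 3-cycle [<+4,-5,-5>, <+4,-1,-1>, <-2,+1,-1>].
step 7: apply <+4,-5,-5> → <16,-20,-24>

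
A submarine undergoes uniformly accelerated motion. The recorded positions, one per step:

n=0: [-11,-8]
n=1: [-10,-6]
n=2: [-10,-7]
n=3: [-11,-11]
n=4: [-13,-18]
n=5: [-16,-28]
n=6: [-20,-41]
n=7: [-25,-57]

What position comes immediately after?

[-31,-76]

Taking differences between consecutive positions: [+1,+2], [+0,-1], [-1,-4], [-2,-7], [-3,-10], [-4,-13], [-5,-16]. These grow by [-1,-3] each step.
step 8: [-25,-57] + [-6,-19] → [-31,-76]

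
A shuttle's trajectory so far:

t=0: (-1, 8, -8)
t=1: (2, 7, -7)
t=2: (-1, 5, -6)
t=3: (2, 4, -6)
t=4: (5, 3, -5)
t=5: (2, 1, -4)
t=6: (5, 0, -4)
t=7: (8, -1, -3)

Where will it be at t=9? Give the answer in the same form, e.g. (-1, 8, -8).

(8, -4, -2)

Step-to-step displacements: (+3, -1, +1), (-3, -2, +1), (+3, -1, +0), (+3, -1, +1), (-3, -2, +1), (+3, -1, +0), (+3, -1, +1) — a repeating cycle of length 3.
step 8: apply (-3, -2, +1) → (5, -3, -2)
step 9: apply (+3, -1, +0) → (8, -4, -2)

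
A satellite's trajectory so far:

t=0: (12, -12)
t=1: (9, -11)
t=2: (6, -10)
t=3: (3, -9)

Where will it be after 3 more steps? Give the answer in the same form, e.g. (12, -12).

Constant displacement of (-3, +1) per step.
step 4: (3, -9) + (-3, +1) → (0, -8)
step 5: (0, -8) + (-3, +1) → (-3, -7)
step 6: (-3, -7) + (-3, +1) → (-6, -6)

(-6, -6)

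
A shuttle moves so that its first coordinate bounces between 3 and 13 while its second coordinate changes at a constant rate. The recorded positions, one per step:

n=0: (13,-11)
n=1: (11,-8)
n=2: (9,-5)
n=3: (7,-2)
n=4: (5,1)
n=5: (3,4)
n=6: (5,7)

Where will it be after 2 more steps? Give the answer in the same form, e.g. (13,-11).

(9,13)

The first coordinate reflects between 3 and 13, moving 2 per step.
  step 7: 5 → 7
  step 8: 7 → 9
The second coordinate changes by +3 each step: at step 8 it is 13.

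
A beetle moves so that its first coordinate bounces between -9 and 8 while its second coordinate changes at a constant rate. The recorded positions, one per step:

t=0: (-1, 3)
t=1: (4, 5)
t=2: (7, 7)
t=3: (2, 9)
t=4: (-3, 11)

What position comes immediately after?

The first coordinate reflects between -9 and 8, moving 5 per step.
  step 5: -3 → -8
The second coordinate changes by +2 each step: at step 5 it is 13.

(-8, 13)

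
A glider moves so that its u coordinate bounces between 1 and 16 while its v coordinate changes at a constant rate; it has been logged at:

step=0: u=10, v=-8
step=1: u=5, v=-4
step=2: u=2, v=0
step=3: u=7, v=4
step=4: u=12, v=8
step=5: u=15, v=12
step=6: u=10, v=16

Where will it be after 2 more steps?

u=2, v=24

The u coordinate travels 5 per step and bounces off the walls at 1 and 16.
  step 7: 10 → 5
  step 8: 5 → 2
The v coordinate changes by +4 each step: at step 8 it is 24.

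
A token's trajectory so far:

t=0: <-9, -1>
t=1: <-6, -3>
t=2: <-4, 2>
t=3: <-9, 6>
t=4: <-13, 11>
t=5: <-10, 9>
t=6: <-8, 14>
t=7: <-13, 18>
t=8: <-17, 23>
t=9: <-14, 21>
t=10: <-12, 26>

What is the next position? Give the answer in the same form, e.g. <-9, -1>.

The moves between consecutive positions are <+3, -2>, <+2, +5>, <-5, +4>, <-4, +5>, <+3, -2>, <+2, +5>, <-5, +4>, <-4, +5>, <+3, -2>, <+2, +5>; they repeat the 4-cycle [<+3, -2>, <+2, +5>, <-5, +4>, <-4, +5>].
step 11: apply <-5, +4> → <-17, 30>

<-17, 30>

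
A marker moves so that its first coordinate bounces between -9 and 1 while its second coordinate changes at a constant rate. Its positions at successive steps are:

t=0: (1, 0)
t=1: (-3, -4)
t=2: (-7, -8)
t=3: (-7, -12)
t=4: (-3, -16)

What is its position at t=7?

(-7, -28)

The first coordinate travels 4 per step and bounces off the walls at -9 and 1.
  step 5: -3 → 1
  step 6: 1 → -3
  step 7: -3 → -7
The second coordinate changes by -4 each step: at step 7 it is -28.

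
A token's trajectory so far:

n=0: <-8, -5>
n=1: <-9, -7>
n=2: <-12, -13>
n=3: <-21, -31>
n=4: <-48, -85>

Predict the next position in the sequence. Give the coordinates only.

Step-to-step displacements: <-1, -2>, <-3, -6>, <-9, -18>, <-27, -54>; each is 3× the previous.
step 5: <-48, -85> + <-81, -162> → <-129, -247>

<-129, -247>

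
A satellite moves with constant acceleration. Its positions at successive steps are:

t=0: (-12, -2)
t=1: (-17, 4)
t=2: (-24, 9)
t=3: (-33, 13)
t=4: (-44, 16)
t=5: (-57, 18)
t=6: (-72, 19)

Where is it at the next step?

(-89, 19)

First differences are (-5, +6), (-7, +5), (-9, +4), (-11, +3), (-13, +2), (-15, +1); their common second difference is (-2, -1) (constant acceleration).
step 7: (-72, 19) + (-17, +0) → (-89, 19)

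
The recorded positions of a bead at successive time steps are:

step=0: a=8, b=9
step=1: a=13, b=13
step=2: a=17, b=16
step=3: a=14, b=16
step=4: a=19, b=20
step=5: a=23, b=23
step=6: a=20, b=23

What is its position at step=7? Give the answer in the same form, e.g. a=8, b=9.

Differencing gives (+5, +4), (+4, +3), (-3, +0), (+5, +4), (+4, +3), (-3, +0). This is the pattern (+5, +4), (+4, +3), (-3, +0) repeated.
step 7: apply (+5, +4) → a=25, b=27

a=25, b=27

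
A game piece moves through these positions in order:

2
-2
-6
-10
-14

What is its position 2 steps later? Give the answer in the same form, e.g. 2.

Each step adds -4 to the position.
step 5: -14 − 4 → -18
step 6: -18 − 4 → -22

-22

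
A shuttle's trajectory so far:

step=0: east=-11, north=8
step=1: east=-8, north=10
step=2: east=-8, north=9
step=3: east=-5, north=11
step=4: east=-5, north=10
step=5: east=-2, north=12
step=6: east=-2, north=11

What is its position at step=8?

Step-to-step displacements: (+3,+2), (+0,-1), (+3,+2), (+0,-1), (+3,+2), (+0,-1) — a repeating cycle of length 2.
step 7: apply (+3,+2) → east=1, north=13
step 8: apply (+0,-1) → east=1, north=12

east=1, north=12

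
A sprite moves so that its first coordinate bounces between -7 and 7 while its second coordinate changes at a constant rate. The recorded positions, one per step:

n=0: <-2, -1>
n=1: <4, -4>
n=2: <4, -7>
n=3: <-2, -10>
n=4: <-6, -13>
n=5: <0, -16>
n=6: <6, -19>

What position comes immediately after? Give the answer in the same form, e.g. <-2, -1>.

<2, -22>

The first coordinate reflects between -7 and 7, moving 6 per step.
  step 7: 6 → 2
The second coordinate changes by -3 each step: at step 7 it is -22.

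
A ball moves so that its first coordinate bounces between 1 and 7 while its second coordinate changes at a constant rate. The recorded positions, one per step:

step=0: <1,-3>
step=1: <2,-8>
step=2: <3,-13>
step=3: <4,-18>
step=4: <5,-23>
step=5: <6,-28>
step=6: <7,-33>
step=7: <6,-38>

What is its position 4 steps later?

The first coordinate reflects between 1 and 7, moving 1 per step.
  step 8: 6 → 5
  step 9: 5 → 4
  step 10: 4 → 3
  step 11: 3 → 2
The second coordinate changes by -5 each step: at step 11 it is -58.

<2,-58>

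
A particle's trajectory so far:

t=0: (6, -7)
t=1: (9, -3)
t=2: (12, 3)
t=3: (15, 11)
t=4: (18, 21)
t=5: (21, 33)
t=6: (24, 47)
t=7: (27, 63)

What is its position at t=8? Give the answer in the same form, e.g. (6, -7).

Successive displacements: (+3, +4), (+3, +6), (+3, +8), (+3, +10), (+3, +12), (+3, +14), (+3, +16) — each changes by (+0, +2).
step 8: (27, 63) + (+3, +18) → (30, 81)

(30, 81)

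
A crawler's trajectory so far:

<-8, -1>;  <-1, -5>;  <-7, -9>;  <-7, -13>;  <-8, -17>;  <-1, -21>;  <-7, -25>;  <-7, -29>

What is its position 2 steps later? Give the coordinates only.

First: cycles through -8, -1, -7, -7 every 4 steps. Step 9 lands at position 1 of the cycle → -1.
Second: linear, -4 per step → -37 at step 9.

<-1, -37>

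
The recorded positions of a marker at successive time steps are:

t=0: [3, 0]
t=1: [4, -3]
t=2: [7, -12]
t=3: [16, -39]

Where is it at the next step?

[43, -120]

Consecutive displacements [+1, -3], [+3, -9], [+9, -27] scale by a factor of 3 each step.
step 4: [16, -39] + [+27, -81] → [43, -120]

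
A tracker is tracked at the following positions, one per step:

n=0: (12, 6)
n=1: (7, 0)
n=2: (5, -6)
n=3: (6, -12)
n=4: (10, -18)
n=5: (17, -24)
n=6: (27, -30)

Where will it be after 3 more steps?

First differences are (-5, -6), (-2, -6), (+1, -6), (+4, -6), (+7, -6), (+10, -6); their common second difference is (+3, +0) (constant acceleration).
step 7: (27, -30) + (+13, -6) → (40, -36)
step 8: (40, -36) + (+16, -6) → (56, -42)
step 9: (56, -42) + (+19, -6) → (75, -48)

(75, -48)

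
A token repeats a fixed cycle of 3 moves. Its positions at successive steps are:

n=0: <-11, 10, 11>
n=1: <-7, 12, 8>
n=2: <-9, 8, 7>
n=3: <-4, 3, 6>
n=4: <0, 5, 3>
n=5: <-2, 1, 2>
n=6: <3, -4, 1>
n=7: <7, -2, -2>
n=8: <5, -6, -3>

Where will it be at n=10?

<14, -9, -7>

Step-to-step displacements: <+4, +2, -3>, <-2, -4, -1>, <+5, -5, -1>, <+4, +2, -3>, <-2, -4, -1>, <+5, -5, -1>, <+4, +2, -3>, <-2, -4, -1> — a repeating cycle of length 3.
step 9: apply <+5, -5, -1> → <10, -11, -4>
step 10: apply <+4, +2, -3> → <14, -9, -7>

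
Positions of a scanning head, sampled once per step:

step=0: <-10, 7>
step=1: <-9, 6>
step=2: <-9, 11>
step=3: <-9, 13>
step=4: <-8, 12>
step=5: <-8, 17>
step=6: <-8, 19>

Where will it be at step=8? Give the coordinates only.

The moves between consecutive positions are <+1, -1>, <+0, +5>, <+0, +2>, <+1, -1>, <+0, +5>, <+0, +2>; they repeat the 3-cycle [<+1, -1>, <+0, +5>, <+0, +2>].
step 7: apply <+1, -1> → <-7, 18>
step 8: apply <+0, +5> → <-7, 23>

<-7, 23>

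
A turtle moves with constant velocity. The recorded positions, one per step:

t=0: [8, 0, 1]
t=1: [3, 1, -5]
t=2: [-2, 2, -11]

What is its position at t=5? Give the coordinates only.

Each step adds [-5, +1, -6] to the position.
step 3: [-2, 2, -11] + [-5, +1, -6] → [-7, 3, -17]
step 4: [-7, 3, -17] + [-5, +1, -6] → [-12, 4, -23]
step 5: [-12, 4, -23] + [-5, +1, -6] → [-17, 5, -29]

[-17, 5, -29]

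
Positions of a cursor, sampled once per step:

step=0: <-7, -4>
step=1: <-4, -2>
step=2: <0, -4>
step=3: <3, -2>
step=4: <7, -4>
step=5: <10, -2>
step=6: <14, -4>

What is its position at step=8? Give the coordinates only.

<21, -4>

The moves between consecutive positions are <+3, +2>, <+4, -2>, <+3, +2>, <+4, -2>, <+3, +2>, <+4, -2>; they repeat the 2-cycle [<+3, +2>, <+4, -2>].
step 7: apply <+3, +2> → <17, -2>
step 8: apply <+4, -2> → <21, -4>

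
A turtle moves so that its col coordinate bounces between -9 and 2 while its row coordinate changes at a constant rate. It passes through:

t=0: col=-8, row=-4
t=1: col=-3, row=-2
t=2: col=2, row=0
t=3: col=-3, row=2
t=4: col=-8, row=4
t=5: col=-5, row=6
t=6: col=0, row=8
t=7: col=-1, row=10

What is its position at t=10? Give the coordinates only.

The col coordinate travels 5 per step and bounces off the walls at -9 and 2.
  step 8: -1 → -6
  step 9: -6 → -7
  step 10: -7 → -2
The row coordinate changes by +2 each step: at step 10 it is 16.

col=-2, row=16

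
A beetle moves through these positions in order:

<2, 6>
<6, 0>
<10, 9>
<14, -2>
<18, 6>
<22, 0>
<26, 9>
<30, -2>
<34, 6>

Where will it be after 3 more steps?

<46, -2>

First: linear, +4 per step → 46 at step 11.
Second: cycles through 6, 0, 9, -2 every 4 steps. Step 11 lands at position 3 of the cycle → -2.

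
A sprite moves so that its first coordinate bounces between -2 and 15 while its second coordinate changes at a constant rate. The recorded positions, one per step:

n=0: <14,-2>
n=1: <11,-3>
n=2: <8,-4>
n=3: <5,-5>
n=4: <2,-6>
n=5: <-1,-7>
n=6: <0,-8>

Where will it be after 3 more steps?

The first coordinate reflects between -2 and 15, moving 3 per step.
  step 7: 0 → 3
  step 8: 3 → 6
  step 9: 6 → 9
The second coordinate changes by -1 each step: at step 9 it is -11.

<9,-11>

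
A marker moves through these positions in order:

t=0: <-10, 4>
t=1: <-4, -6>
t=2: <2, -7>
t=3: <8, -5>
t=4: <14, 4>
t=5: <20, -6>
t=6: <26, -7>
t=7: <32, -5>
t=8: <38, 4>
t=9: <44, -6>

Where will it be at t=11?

<56, -5>

The first coordinate changes by +6 each step, so at step 11 it is -10 + 11·(6) = 56.
The second coordinate repeats the cycle [4, -6, -7, -5] with period 4; step 11 mod 4 = 3, giving -5.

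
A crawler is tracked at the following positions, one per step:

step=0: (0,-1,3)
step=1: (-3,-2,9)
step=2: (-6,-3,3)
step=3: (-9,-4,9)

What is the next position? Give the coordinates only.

(-12,-5,3)

First: linear, -3 per step → -12 at step 4.
Second: linear, -1 per step → -5 at step 4.
Third: cycles through 3, 9 every 2 steps. Step 4 lands at position 0 of the cycle → 3.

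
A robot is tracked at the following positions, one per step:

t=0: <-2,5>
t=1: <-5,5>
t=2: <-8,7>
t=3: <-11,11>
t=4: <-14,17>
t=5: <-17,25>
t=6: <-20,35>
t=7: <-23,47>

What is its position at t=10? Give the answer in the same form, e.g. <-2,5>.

<-32,95>

First differences are <-3,+0>, <-3,+2>, <-3,+4>, <-3,+6>, <-3,+8>, <-3,+10>, <-3,+12>; their common second difference is <+0,+2> (constant acceleration).
step 8: <-23,47> + <-3,+14> → <-26,61>
step 9: <-26,61> + <-3,+16> → <-29,77>
step 10: <-29,77> + <-3,+18> → <-32,95>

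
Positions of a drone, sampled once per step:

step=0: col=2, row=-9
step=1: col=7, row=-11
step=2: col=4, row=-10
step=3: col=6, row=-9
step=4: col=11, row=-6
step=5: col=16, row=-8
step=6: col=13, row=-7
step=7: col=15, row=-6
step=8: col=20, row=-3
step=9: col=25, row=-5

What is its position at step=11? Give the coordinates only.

col=24, row=-3

Step-to-step displacements: (+5,-2), (-3,+1), (+2,+1), (+5,+3), (+5,-2), (-3,+1), (+2,+1), (+5,+3), (+5,-2) — a repeating cycle of length 4.
step 10: apply (-3,+1) → col=22, row=-4
step 11: apply (+2,+1) → col=24, row=-3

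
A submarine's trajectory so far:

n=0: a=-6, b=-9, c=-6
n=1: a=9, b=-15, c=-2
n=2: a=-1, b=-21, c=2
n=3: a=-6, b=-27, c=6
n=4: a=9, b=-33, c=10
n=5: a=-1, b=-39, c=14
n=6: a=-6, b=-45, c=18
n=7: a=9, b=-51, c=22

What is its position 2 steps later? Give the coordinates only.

A: cycles through -6, 9, -1 every 3 steps. Step 9 lands at position 0 of the cycle → -6.
B: linear, -6 per step → -63 at step 9.
C: linear, +4 per step → 30 at step 9.

a=-6, b=-63, c=30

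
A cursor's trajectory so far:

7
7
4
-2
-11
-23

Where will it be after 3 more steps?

Taking differences between consecutive positions: +0, -3, -6, -9, -12. These grow by -3 each step.
step 6: -23 − 15 → -38
step 7: -38 − 18 → -56
step 8: -56 − 21 → -77

-77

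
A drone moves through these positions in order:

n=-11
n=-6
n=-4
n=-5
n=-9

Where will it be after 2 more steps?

First differences are +5, +2, -1, -4; their common second difference is -3 (constant acceleration).
step 5: -9 − 7 → n=-16
step 6: -16 − 10 → n=-26

n=-26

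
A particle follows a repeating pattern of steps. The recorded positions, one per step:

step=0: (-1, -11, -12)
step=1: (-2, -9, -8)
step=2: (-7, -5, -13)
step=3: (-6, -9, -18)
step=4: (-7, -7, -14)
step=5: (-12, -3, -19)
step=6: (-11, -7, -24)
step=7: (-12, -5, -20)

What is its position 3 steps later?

(-17, -3, -26)

The moves between consecutive positions are (-1, +2, +4), (-5, +4, -5), (+1, -4, -5), (-1, +2, +4), (-5, +4, -5), (+1, -4, -5), (-1, +2, +4); they repeat the 3-cycle [(-1, +2, +4), (-5, +4, -5), (+1, -4, -5)].
step 8: apply (-5, +4, -5) → (-17, -1, -25)
step 9: apply (+1, -4, -5) → (-16, -5, -30)
step 10: apply (-1, +2, +4) → (-17, -3, -26)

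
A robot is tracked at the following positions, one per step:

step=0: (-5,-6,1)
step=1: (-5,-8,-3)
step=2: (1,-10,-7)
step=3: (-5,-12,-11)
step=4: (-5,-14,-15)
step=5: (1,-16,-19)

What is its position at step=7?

The first coordinate repeats the cycle [-5, -5, 1] with period 3; step 7 mod 3 = 1, giving -5.
The second coordinate changes by -2 each step, so at step 7 it is -6 + 7·(-2) = -20.
The third coordinate changes by -4 each step, so at step 7 it is 1 + 7·(-4) = -27.

(-5,-20,-27)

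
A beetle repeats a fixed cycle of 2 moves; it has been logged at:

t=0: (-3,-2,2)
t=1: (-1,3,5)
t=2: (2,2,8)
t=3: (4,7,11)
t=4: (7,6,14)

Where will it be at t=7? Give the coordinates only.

Differencing gives (+2,+5,+3), (+3,-1,+3), (+2,+5,+3), (+3,-1,+3). This is the pattern (+2,+5,+3), (+3,-1,+3) repeated.
step 5: apply (+2,+5,+3) → (9,11,17)
step 6: apply (+3,-1,+3) → (12,10,20)
step 7: apply (+2,+5,+3) → (14,15,23)

(14,15,23)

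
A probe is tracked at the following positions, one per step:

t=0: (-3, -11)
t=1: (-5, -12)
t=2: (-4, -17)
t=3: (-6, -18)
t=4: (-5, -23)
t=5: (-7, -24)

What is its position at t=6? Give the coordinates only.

Step-to-step displacements: (-2, -1), (+1, -5), (-2, -1), (+1, -5), (-2, -1) — a repeating cycle of length 2.
step 6: apply (+1, -5) → (-6, -29)

(-6, -29)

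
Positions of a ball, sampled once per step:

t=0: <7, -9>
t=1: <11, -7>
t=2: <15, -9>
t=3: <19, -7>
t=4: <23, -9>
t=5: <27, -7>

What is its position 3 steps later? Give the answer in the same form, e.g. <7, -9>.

<39, -9>

The first coordinate changes by +4 each step, so at step 8 it is 7 + 8·(4) = 39.
The second coordinate repeats the cycle [-9, -7] with period 2; step 8 mod 2 = 0, giving -9.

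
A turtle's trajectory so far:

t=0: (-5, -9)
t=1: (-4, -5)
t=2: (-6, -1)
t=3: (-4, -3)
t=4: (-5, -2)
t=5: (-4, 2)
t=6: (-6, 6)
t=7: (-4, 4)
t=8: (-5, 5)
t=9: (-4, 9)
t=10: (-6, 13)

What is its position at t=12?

(-5, 12)

Differencing gives (+1, +4), (-2, +4), (+2, -2), (-1, +1), (+1, +4), (-2, +4), (+2, -2), (-1, +1), (+1, +4), (-2, +4). This is the pattern (+1, +4), (-2, +4), (+2, -2), (-1, +1) repeated.
step 11: apply (+2, -2) → (-4, 11)
step 12: apply (-1, +1) → (-5, 12)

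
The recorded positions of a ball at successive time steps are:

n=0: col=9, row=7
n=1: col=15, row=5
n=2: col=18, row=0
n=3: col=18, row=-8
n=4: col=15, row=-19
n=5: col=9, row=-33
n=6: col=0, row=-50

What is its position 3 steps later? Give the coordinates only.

First differences are (+6, -2), (+3, -5), (+0, -8), (-3, -11), (-6, -14), (-9, -17); their common second difference is (-3, -3) (constant acceleration).
step 7: col=0, row=-50 + (-12, -20) → col=-12, row=-70
step 8: col=-12, row=-70 + (-15, -23) → col=-27, row=-93
step 9: col=-27, row=-93 + (-18, -26) → col=-45, row=-119

col=-45, row=-119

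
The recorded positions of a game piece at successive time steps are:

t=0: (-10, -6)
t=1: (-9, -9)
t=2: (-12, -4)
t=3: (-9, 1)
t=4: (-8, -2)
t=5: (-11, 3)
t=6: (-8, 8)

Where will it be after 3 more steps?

The moves between consecutive positions are (+1, -3), (-3, +5), (+3, +5), (+1, -3), (-3, +5), (+3, +5); they repeat the 3-cycle [(+1, -3), (-3, +5), (+3, +5)].
step 7: apply (+1, -3) → (-7, 5)
step 8: apply (-3, +5) → (-10, 10)
step 9: apply (+3, +5) → (-7, 15)

(-7, 15)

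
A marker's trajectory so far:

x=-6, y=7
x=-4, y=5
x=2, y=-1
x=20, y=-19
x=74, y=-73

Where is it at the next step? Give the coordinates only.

The jumps are (+2, -2), (+6, -6), (+18, -18), (+54, -54) — a geometric progression with ratio 3.
step 5: x=74, y=-73 + (+162, -162) → x=236, y=-235

x=236, y=-235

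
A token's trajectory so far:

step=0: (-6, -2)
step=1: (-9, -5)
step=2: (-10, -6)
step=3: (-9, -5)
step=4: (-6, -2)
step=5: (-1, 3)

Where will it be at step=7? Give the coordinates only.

(15, 19)

Successive displacements: (-3, -3), (-1, -1), (+1, +1), (+3, +3), (+5, +5) — each changes by (+2, +2).
step 6: (-1, 3) + (+7, +7) → (6, 10)
step 7: (6, 10) + (+9, +9) → (15, 19)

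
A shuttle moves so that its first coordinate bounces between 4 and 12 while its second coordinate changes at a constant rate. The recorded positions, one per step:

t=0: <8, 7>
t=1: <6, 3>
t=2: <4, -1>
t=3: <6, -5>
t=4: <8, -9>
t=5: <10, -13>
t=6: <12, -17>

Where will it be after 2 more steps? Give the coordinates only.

The first coordinate reflects between 4 and 12, moving 2 per step.
  step 7: 12 → 10
  step 8: 10 → 8
The second coordinate changes by -4 each step: at step 8 it is -25.

<8, -25>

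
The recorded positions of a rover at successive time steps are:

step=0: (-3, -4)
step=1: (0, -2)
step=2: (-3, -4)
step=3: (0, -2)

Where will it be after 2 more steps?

The jumps are (+3, +2), (-3, -2), (+3, +2) — a geometric progression with ratio -1.
step 4: (0, -2) + (-3, -2) → (-3, -4)
step 5: (-3, -4) + (+3, +2) → (0, -2)

(0, -2)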